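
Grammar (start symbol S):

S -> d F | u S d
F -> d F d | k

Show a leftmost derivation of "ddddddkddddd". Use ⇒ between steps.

S ⇒ dF ⇒ ddFd ⇒ dddFdd ⇒ ddddFddd ⇒ dddddFdddd ⇒ ddddddFddddd ⇒ ddddddkddddd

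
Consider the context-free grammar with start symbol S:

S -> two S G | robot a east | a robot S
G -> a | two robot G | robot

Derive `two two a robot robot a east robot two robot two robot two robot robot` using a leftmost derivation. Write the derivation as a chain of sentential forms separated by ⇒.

S ⇒ two S G ⇒ two two S G G ⇒ two two a robot S G G ⇒ two two a robot robot a east G G ⇒ two two a robot robot a east robot G ⇒ two two a robot robot a east robot two robot G ⇒ two two a robot robot a east robot two robot two robot G ⇒ two two a robot robot a east robot two robot two robot two robot G ⇒ two two a robot robot a east robot two robot two robot two robot robot

S ⇒ two S G   [S -> two S G]
two S G ⇒ two two S G G   [S -> two S G]
two two S G G ⇒ two two a robot S G G   [S -> a robot S]
two two a robot S G G ⇒ two two a robot robot a east G G   [S -> robot a east]
two two a robot robot a east G G ⇒ two two a robot robot a east robot G   [G -> robot]
two two a robot robot a east robot G ⇒ two two a robot robot a east robot two robot G   [G -> two robot G]
two two a robot robot a east robot two robot G ⇒ two two a robot robot a east robot two robot two robot G   [G -> two robot G]
two two a robot robot a east robot two robot two robot G ⇒ two two a robot robot a east robot two robot two robot two robot G   [G -> two robot G]
two two a robot robot a east robot two robot two robot two robot G ⇒ two two a robot robot a east robot two robot two robot two robot robot   [G -> robot]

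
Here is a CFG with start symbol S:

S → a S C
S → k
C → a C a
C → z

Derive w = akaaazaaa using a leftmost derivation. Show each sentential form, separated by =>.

S => aSC => akC => akaCa => akaaCaa => akaaaCaaa => akaaazaaa

S => aSC   [S → a S C]
aSC => akC   [S → k]
akC => akaCa   [C → a C a]
akaCa => akaaCaa   [C → a C a]
akaaCaa => akaaaCaaa   [C → a C a]
akaaaCaaa => akaaazaaa   [C → z]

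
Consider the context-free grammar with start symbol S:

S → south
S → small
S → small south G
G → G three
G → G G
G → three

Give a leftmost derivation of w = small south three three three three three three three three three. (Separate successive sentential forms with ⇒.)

S ⇒ small south G   [S → small south G]
small south G ⇒ small south G three   [G → G three]
small south G three ⇒ small south G three three   [G → G three]
small south G three three ⇒ small south G G three three   [G → G G]
small south G G three three ⇒ small south G three G three three   [G → G three]
small south G three G three three ⇒ small south G three three G three three   [G → G three]
small south G three three G three three ⇒ small south G G three three G three three   [G → G G]
small south G G three three G three three ⇒ small south G G G three three G three three   [G → G G]
small south G G G three three G three three ⇒ small south G G G G three three G three three   [G → G G]
small south G G G G three three G three three ⇒ small south three G G G three three G three three   [G → three]
small south three G G G three three G three three ⇒ small south three three G G three three G three three   [G → three]
small south three three G G three three G three three ⇒ small south three three three G three three G three three   [G → three]
small south three three three G three three G three three ⇒ small south three three three three three three G three three   [G → three]
small south three three three three three three G three three ⇒ small south three three three three three three three three three   [G → three]

S ⇒ small south G ⇒ small south G three ⇒ small south G three three ⇒ small south G G three three ⇒ small south G three G three three ⇒ small south G three three G three three ⇒ small south G G three three G three three ⇒ small south G G G three three G three three ⇒ small south G G G G three three G three three ⇒ small south three G G G three three G three three ⇒ small south three three G G three three G three three ⇒ small south three three three G three three G three three ⇒ small south three three three three three three G three three ⇒ small south three three three three three three three three three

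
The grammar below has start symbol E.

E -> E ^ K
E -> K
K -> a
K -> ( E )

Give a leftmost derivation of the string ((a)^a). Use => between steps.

E => K   [E -> K]
K => (E)   [K -> ( E )]
(E) => (E^K)   [E -> E ^ K]
(E^K) => (K^K)   [E -> K]
(K^K) => ((E)^K)   [K -> ( E )]
((E)^K) => ((K)^K)   [E -> K]
((K)^K) => ((a)^K)   [K -> a]
((a)^K) => ((a)^a)   [K -> a]

E=>K=>(E)=>(E^K)=>(K^K)=>((E)^K)=>((K)^K)=>((a)^K)=>((a)^a)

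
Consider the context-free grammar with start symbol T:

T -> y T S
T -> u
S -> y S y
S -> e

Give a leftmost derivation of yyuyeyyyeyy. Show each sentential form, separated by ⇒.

T ⇒ yTS ⇒ yyTSS ⇒ yyuSS ⇒ yyuySyS ⇒ yyuyeyS ⇒ yyuyeyySy ⇒ yyuyeyyySyy ⇒ yyuyeyyyeyy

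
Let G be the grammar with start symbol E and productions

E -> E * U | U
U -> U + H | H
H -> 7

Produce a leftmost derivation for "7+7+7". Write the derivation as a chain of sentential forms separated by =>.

E=>U=>U+H=>U+H+H=>H+H+H=>7+H+H=>7+7+H=>7+7+7

E => U   [E -> U]
U => U+H   [U -> U + H]
U+H => U+H+H   [U -> U + H]
U+H+H => H+H+H   [U -> H]
H+H+H => 7+H+H   [H -> 7]
7+H+H => 7+7+H   [H -> 7]
7+7+H => 7+7+7   [H -> 7]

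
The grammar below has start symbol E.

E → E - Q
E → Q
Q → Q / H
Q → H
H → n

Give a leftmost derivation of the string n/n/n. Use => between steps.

E=>Q=>Q/H=>Q/H/H=>H/H/H=>n/H/H=>n/n/H=>n/n/n

E => Q   [E → Q]
Q => Q/H   [Q → Q / H]
Q/H => Q/H/H   [Q → Q / H]
Q/H/H => H/H/H   [Q → H]
H/H/H => n/H/H   [H → n]
n/H/H => n/n/H   [H → n]
n/n/H => n/n/n   [H → n]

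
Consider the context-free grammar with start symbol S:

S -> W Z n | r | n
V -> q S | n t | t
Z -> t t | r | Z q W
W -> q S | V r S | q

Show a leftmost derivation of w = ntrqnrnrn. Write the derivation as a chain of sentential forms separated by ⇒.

S ⇒ WZn ⇒ VrSZn ⇒ ntrSZn ⇒ ntrWZnZn ⇒ ntrqSZnZn ⇒ ntrqnZnZn ⇒ ntrqnrnZn ⇒ ntrqnrnrn

S ⇒ WZn   [S -> W Z n]
WZn ⇒ VrSZn   [W -> V r S]
VrSZn ⇒ ntrSZn   [V -> n t]
ntrSZn ⇒ ntrWZnZn   [S -> W Z n]
ntrWZnZn ⇒ ntrqSZnZn   [W -> q S]
ntrqSZnZn ⇒ ntrqnZnZn   [S -> n]
ntrqnZnZn ⇒ ntrqnrnZn   [Z -> r]
ntrqnrnZn ⇒ ntrqnrnrn   [Z -> r]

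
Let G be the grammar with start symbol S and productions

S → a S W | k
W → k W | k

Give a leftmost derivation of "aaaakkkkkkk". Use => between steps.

S => aSW => aaSWW => aaaSWWW => aaaaSWWWW => aaaakWWWW => aaaakkWWWW => aaaakkkWWW => aaaakkkkWW => aaaakkkkkWW => aaaakkkkkkW => aaaakkkkkkk

S => aSW   [S → a S W]
aSW => aaSWW   [S → a S W]
aaSWW => aaaSWWW   [S → a S W]
aaaSWWW => aaaaSWWWW   [S → a S W]
aaaaSWWWW => aaaakWWWW   [S → k]
aaaakWWWW => aaaakkWWWW   [W → k W]
aaaakkWWWW => aaaakkkWWW   [W → k]
aaaakkkWWW => aaaakkkkWW   [W → k]
aaaakkkkWW => aaaakkkkkWW   [W → k W]
aaaakkkkkWW => aaaakkkkkkW   [W → k]
aaaakkkkkkW => aaaakkkkkkk   [W → k]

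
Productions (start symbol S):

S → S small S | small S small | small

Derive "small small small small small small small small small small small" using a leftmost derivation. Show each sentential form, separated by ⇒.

S ⇒ small S small   [S → small S small]
small S small ⇒ small small S small small   [S → small S small]
small small S small small ⇒ small small small S small small small   [S → small S small]
small small small S small small small ⇒ small small small small S small small small small   [S → small S small]
small small small small S small small small small ⇒ small small small small small S small small small small small   [S → small S small]
small small small small small S small small small small small ⇒ small small small small small small small small small small small   [S → small]

S ⇒ small S small ⇒ small small S small small ⇒ small small small S small small small ⇒ small small small small S small small small small ⇒ small small small small small S small small small small small ⇒ small small small small small small small small small small small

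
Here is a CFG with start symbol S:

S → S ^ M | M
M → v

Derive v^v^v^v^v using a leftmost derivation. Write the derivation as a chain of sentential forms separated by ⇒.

S ⇒ S^M   [S → S ^ M]
S^M ⇒ S^M^M   [S → S ^ M]
S^M^M ⇒ S^M^M^M   [S → S ^ M]
S^M^M^M ⇒ S^M^M^M^M   [S → S ^ M]
S^M^M^M^M ⇒ M^M^M^M^M   [S → M]
M^M^M^M^M ⇒ v^M^M^M^M   [M → v]
v^M^M^M^M ⇒ v^v^M^M^M   [M → v]
v^v^M^M^M ⇒ v^v^v^M^M   [M → v]
v^v^v^M^M ⇒ v^v^v^v^M   [M → v]
v^v^v^v^M ⇒ v^v^v^v^v   [M → v]

S ⇒ S^M ⇒ S^M^M ⇒ S^M^M^M ⇒ S^M^M^M^M ⇒ M^M^M^M^M ⇒ v^M^M^M^M ⇒ v^v^M^M^M ⇒ v^v^v^M^M ⇒ v^v^v^v^M ⇒ v^v^v^v^v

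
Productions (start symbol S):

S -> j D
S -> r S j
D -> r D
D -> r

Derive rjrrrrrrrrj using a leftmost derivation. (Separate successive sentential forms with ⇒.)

S ⇒ rSj   [S -> r S j]
rSj ⇒ rjDj   [S -> j D]
rjDj ⇒ rjrDj   [D -> r D]
rjrDj ⇒ rjrrDj   [D -> r D]
rjrrDj ⇒ rjrrrDj   [D -> r D]
rjrrrDj ⇒ rjrrrrDj   [D -> r D]
rjrrrrDj ⇒ rjrrrrrDj   [D -> r D]
rjrrrrrDj ⇒ rjrrrrrrDj   [D -> r D]
rjrrrrrrDj ⇒ rjrrrrrrrDj   [D -> r D]
rjrrrrrrrDj ⇒ rjrrrrrrrrj   [D -> r]

S⇒rSj⇒rjDj⇒rjrDj⇒rjrrDj⇒rjrrrDj⇒rjrrrrDj⇒rjrrrrrDj⇒rjrrrrrrDj⇒rjrrrrrrrDj⇒rjrrrrrrrrj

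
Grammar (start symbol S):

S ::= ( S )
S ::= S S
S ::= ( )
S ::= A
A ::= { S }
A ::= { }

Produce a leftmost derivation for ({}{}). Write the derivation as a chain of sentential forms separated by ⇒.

S ⇒ (S) ⇒ (SS) ⇒ (AS) ⇒ ({}S) ⇒ ({}A) ⇒ ({}{})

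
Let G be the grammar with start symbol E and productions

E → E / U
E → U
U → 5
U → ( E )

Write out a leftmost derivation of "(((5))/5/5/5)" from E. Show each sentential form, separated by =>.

E => U => (E) => (E/U) => (E/U/U) => (E/U/U/U) => (U/U/U/U) => ((E)/U/U/U) => ((U)/U/U/U) => (((E))/U/U/U) => (((U))/U/U/U) => (((5))/U/U/U) => (((5))/5/U/U) => (((5))/5/5/U) => (((5))/5/5/5)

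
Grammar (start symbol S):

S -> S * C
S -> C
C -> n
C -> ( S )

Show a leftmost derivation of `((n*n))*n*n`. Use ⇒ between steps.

S ⇒ S*C   [S -> S * C]
S*C ⇒ S*C*C   [S -> S * C]
S*C*C ⇒ C*C*C   [S -> C]
C*C*C ⇒ (S)*C*C   [C -> ( S )]
(S)*C*C ⇒ (C)*C*C   [S -> C]
(C)*C*C ⇒ ((S))*C*C   [C -> ( S )]
((S))*C*C ⇒ ((S*C))*C*C   [S -> S * C]
((S*C))*C*C ⇒ ((C*C))*C*C   [S -> C]
((C*C))*C*C ⇒ ((n*C))*C*C   [C -> n]
((n*C))*C*C ⇒ ((n*n))*C*C   [C -> n]
((n*n))*C*C ⇒ ((n*n))*n*C   [C -> n]
((n*n))*n*C ⇒ ((n*n))*n*n   [C -> n]

S⇒S*C⇒S*C*C⇒C*C*C⇒(S)*C*C⇒(C)*C*C⇒((S))*C*C⇒((S*C))*C*C⇒((C*C))*C*C⇒((n*C))*C*C⇒((n*n))*C*C⇒((n*n))*n*C⇒((n*n))*n*n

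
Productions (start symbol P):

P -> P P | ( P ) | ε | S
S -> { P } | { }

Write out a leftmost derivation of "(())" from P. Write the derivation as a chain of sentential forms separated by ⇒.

P ⇒ (P) ⇒ ((P)) ⇒ (())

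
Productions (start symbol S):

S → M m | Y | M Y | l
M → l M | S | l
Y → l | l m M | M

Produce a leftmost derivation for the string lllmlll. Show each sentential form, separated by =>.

S=>MY=>lMY=>llY=>lllmM=>lllmlM=>lllmllM=>lllmlll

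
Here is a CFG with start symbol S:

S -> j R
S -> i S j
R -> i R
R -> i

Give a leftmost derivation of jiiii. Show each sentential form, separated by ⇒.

S ⇒ jR ⇒ jiR ⇒ jiiR ⇒ jiiiR ⇒ jiiii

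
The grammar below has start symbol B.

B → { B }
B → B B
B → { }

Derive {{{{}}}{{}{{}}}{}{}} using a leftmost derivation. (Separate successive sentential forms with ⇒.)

B ⇒ {B} ⇒ {BB} ⇒ {BBB} ⇒ {BBBB} ⇒ {{B}BBB} ⇒ {{{B}}BBB} ⇒ {{{{}}}BBB} ⇒ {{{{}}}{B}BB} ⇒ {{{{}}}{BB}BB} ⇒ {{{{}}}{{}B}BB} ⇒ {{{{}}}{{}{B}}BB} ⇒ {{{{}}}{{}{{}}}BB} ⇒ {{{{}}}{{}{{}}}{}B} ⇒ {{{{}}}{{}{{}}}{}{}}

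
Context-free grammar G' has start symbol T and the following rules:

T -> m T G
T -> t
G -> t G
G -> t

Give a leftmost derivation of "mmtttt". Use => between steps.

T=>mTG=>mmTGG=>mmtGG=>mmttG=>mmtttG=>mmtttt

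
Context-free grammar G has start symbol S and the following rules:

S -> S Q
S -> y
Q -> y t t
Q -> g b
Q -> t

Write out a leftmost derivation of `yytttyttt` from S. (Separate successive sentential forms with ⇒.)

S ⇒ SQ   [S -> S Q]
SQ ⇒ SQQ   [S -> S Q]
SQQ ⇒ SQQQ   [S -> S Q]
SQQQ ⇒ SQQQQ   [S -> S Q]
SQQQQ ⇒ yQQQQ   [S -> y]
yQQQQ ⇒ yyttQQQ   [Q -> y t t]
yyttQQQ ⇒ yytttQQ   [Q -> t]
yytttQQ ⇒ yytttyttQ   [Q -> y t t]
yytttyttQ ⇒ yytttyttt   [Q -> t]

S⇒SQ⇒SQQ⇒SQQQ⇒SQQQQ⇒yQQQQ⇒yyttQQQ⇒yytttQQ⇒yytttyttQ⇒yytttyttt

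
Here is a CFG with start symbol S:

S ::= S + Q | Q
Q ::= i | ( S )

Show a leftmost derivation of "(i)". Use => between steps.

S => Q => (S) => (Q) => (i)

S => Q   [S ::= Q]
Q => (S)   [Q ::= ( S )]
(S) => (Q)   [S ::= Q]
(Q) => (i)   [Q ::= i]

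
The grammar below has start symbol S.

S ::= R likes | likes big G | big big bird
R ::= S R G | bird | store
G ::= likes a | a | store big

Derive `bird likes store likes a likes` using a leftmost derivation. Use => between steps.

S => R likes => S R G likes => R likes R G likes => bird likes R G likes => bird likes store G likes => bird likes store likes a likes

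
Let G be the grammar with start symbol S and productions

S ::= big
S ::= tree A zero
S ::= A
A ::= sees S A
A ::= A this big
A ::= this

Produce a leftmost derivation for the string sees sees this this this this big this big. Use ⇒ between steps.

S ⇒ A   [S ::= A]
A ⇒ sees S A   [A ::= sees S A]
sees S A ⇒ sees A A   [S ::= A]
sees A A ⇒ sees sees S A A   [A ::= sees S A]
sees sees S A A ⇒ sees sees A A A   [S ::= A]
sees sees A A A ⇒ sees sees this A A   [A ::= this]
sees sees this A A ⇒ sees sees this this A   [A ::= this]
sees sees this this A ⇒ sees sees this this A this big   [A ::= A this big]
sees sees this this A this big ⇒ sees sees this this A this big this big   [A ::= A this big]
sees sees this this A this big this big ⇒ sees sees this this this this big this big   [A ::= this]

S ⇒ A ⇒ sees S A ⇒ sees A A ⇒ sees sees S A A ⇒ sees sees A A A ⇒ sees sees this A A ⇒ sees sees this this A ⇒ sees sees this this A this big ⇒ sees sees this this A this big this big ⇒ sees sees this this this this big this big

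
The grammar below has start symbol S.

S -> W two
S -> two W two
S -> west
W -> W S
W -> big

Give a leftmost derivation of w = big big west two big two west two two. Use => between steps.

S => W two => W S two => big S two => big W two two => big W S two two => big W S S two two => big W S S S two two => big big S S S two two => big big west S S two two => big big west two W two S two two => big big west two big two S two two => big big west two big two west two two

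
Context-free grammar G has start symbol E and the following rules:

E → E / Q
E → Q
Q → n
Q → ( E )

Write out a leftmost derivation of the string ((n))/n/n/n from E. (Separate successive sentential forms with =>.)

E => E/Q => E/Q/Q => E/Q/Q/Q => Q/Q/Q/Q => (E)/Q/Q/Q => (Q)/Q/Q/Q => ((E))/Q/Q/Q => ((Q))/Q/Q/Q => ((n))/Q/Q/Q => ((n))/n/Q/Q => ((n))/n/n/Q => ((n))/n/n/n

E => E/Q   [E → E / Q]
E/Q => E/Q/Q   [E → E / Q]
E/Q/Q => E/Q/Q/Q   [E → E / Q]
E/Q/Q/Q => Q/Q/Q/Q   [E → Q]
Q/Q/Q/Q => (E)/Q/Q/Q   [Q → ( E )]
(E)/Q/Q/Q => (Q)/Q/Q/Q   [E → Q]
(Q)/Q/Q/Q => ((E))/Q/Q/Q   [Q → ( E )]
((E))/Q/Q/Q => ((Q))/Q/Q/Q   [E → Q]
((Q))/Q/Q/Q => ((n))/Q/Q/Q   [Q → n]
((n))/Q/Q/Q => ((n))/n/Q/Q   [Q → n]
((n))/n/Q/Q => ((n))/n/n/Q   [Q → n]
((n))/n/n/Q => ((n))/n/n/n   [Q → n]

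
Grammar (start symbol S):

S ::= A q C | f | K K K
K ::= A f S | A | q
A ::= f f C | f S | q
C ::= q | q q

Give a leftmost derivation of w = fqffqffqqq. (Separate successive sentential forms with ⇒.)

S⇒AqC⇒fSqC⇒fKKKqC⇒fqKKqC⇒fqAfSKqC⇒fqffCfSKqC⇒fqffqfSKqC⇒fqffqffKqC⇒fqffqffqqC⇒fqffqffqqq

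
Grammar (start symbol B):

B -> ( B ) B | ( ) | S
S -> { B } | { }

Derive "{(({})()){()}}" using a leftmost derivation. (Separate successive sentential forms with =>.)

B=>S=>{B}=>{(B)B}=>{((B)B)B}=>{((S)B)B}=>{(({})B)B}=>{(({})())B}=>{(({})())S}=>{(({})()){B}}=>{(({})()){()}}

B => S   [B -> S]
S => {B}   [S -> { B }]
{B} => {(B)B}   [B -> ( B ) B]
{(B)B} => {((B)B)B}   [B -> ( B ) B]
{((B)B)B} => {((S)B)B}   [B -> S]
{((S)B)B} => {(({})B)B}   [S -> { }]
{(({})B)B} => {(({})())B}   [B -> ( )]
{(({})())B} => {(({})())S}   [B -> S]
{(({})())S} => {(({})()){B}}   [S -> { B }]
{(({})()){B}} => {(({})()){()}}   [B -> ( )]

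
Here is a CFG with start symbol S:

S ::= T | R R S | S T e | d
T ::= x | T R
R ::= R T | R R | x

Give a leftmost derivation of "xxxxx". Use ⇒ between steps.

S ⇒ T ⇒ TR ⇒ TRR ⇒ TRRR ⇒ TRRRR ⇒ xRRRR ⇒ xxRRR ⇒ xxxRR ⇒ xxxxR ⇒ xxxxx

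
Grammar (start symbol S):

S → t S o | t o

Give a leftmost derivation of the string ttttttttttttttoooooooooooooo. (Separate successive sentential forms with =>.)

S => tSo => ttSoo => tttSooo => ttttSoooo => tttttSooooo => ttttttSoooooo => tttttttSooooooo => ttttttttSoooooooo => tttttttttSooooooooo => ttttttttttSoooooooooo => tttttttttttSooooooooooo => ttttttttttttSoooooooooooo => tttttttttttttSooooooooooooo => ttttttttttttttoooooooooooooo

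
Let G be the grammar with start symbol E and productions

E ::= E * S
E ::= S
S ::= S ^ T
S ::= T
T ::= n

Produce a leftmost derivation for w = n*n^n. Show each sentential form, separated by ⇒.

E ⇒ E*S ⇒ S*S ⇒ T*S ⇒ n*S ⇒ n*S^T ⇒ n*T^T ⇒ n*n^T ⇒ n*n^n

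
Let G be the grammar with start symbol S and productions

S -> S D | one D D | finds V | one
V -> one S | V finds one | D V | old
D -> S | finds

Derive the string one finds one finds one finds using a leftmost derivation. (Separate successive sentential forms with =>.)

S => one D D => one finds D => one finds S => one finds S D => one finds one D D D => one finds one finds D D => one finds one finds S D => one finds one finds one D => one finds one finds one finds

S => one D D   [S -> one D D]
one D D => one finds D   [D -> finds]
one finds D => one finds S   [D -> S]
one finds S => one finds S D   [S -> S D]
one finds S D => one finds one D D D   [S -> one D D]
one finds one D D D => one finds one finds D D   [D -> finds]
one finds one finds D D => one finds one finds S D   [D -> S]
one finds one finds S D => one finds one finds one D   [S -> one]
one finds one finds one D => one finds one finds one finds   [D -> finds]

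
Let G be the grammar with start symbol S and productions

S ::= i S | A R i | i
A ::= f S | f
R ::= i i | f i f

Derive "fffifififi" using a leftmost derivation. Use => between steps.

S => ARi => fSRi => fARiRi => ffRiRi => fffifiRi => fffifififi

S => ARi   [S ::= A R i]
ARi => fSRi   [A ::= f S]
fSRi => fARiRi   [S ::= A R i]
fARiRi => ffRiRi   [A ::= f]
ffRiRi => fffifiRi   [R ::= f i f]
fffifiRi => fffifififi   [R ::= f i f]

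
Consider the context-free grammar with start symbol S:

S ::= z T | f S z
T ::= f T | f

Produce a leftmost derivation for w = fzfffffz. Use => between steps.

S => fSz => fzTz => fzfTz => fzffTz => fzfffTz => fzffffTz => fzfffffz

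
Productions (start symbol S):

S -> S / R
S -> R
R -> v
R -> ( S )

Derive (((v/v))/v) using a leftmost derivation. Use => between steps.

S => R => (S) => (S/R) => (R/R) => ((S)/R) => ((R)/R) => (((S))/R) => (((S/R))/R) => (((R/R))/R) => (((v/R))/R) => (((v/v))/R) => (((v/v))/v)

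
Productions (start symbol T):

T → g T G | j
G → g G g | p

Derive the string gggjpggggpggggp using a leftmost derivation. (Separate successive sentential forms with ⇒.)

T⇒gTG⇒ggTGG⇒gggTGGG⇒gggjGGG⇒gggjpGG⇒gggjpgGgG⇒gggjpggGggG⇒gggjpgggGgggG⇒gggjpggggGggggG⇒gggjpggggpggggG⇒gggjpggggpggggp

T ⇒ gTG   [T → g T G]
gTG ⇒ ggTGG   [T → g T G]
ggTGG ⇒ gggTGGG   [T → g T G]
gggTGGG ⇒ gggjGGG   [T → j]
gggjGGG ⇒ gggjpGG   [G → p]
gggjpGG ⇒ gggjpgGgG   [G → g G g]
gggjpgGgG ⇒ gggjpggGggG   [G → g G g]
gggjpggGggG ⇒ gggjpgggGgggG   [G → g G g]
gggjpgggGgggG ⇒ gggjpggggGggggG   [G → g G g]
gggjpggggGggggG ⇒ gggjpggggpggggG   [G → p]
gggjpggggpggggG ⇒ gggjpggggpggggp   [G → p]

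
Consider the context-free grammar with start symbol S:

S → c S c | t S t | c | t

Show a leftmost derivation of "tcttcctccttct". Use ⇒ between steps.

S ⇒ tSt ⇒ tcSct ⇒ tctStct ⇒ tcttSttct ⇒ tcttcScttct ⇒ tcttccSccttct ⇒ tcttcctccttct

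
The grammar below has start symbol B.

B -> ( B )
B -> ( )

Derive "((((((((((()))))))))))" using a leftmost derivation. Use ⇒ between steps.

B ⇒ (B)   [B -> ( B )]
(B) ⇒ ((B))   [B -> ( B )]
((B)) ⇒ (((B)))   [B -> ( B )]
(((B))) ⇒ ((((B))))   [B -> ( B )]
((((B)))) ⇒ (((((B)))))   [B -> ( B )]
(((((B))))) ⇒ ((((((B))))))   [B -> ( B )]
((((((B)))))) ⇒ (((((((B)))))))   [B -> ( B )]
(((((((B))))))) ⇒ ((((((((B))))))))   [B -> ( B )]
((((((((B)))))))) ⇒ (((((((((B)))))))))   [B -> ( B )]
(((((((((B))))))))) ⇒ ((((((((((B))))))))))   [B -> ( B )]
((((((((((B)))))))))) ⇒ ((((((((((()))))))))))   [B -> ( )]

B ⇒ (B) ⇒ ((B)) ⇒ (((B))) ⇒ ((((B)))) ⇒ (((((B))))) ⇒ ((((((B)))))) ⇒ (((((((B))))))) ⇒ ((((((((B)))))))) ⇒ (((((((((B))))))))) ⇒ ((((((((((B)))))))))) ⇒ ((((((((((()))))))))))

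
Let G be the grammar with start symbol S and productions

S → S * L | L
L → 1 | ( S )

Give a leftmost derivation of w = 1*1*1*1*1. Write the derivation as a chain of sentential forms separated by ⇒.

S⇒S*L⇒S*L*L⇒S*L*L*L⇒S*L*L*L*L⇒L*L*L*L*L⇒1*L*L*L*L⇒1*1*L*L*L⇒1*1*1*L*L⇒1*1*1*1*L⇒1*1*1*1*1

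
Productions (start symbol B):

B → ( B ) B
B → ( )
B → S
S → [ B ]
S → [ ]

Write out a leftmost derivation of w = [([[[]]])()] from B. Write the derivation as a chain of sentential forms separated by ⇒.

B ⇒ S ⇒ [B] ⇒ [(B)B] ⇒ [(S)B] ⇒ [([B])B] ⇒ [([S])B] ⇒ [([[B]])B] ⇒ [([[S]])B] ⇒ [([[[]]])B] ⇒ [([[[]]])()]

B ⇒ S   [B → S]
S ⇒ [B]   [S → [ B ]]
[B] ⇒ [(B)B]   [B → ( B ) B]
[(B)B] ⇒ [(S)B]   [B → S]
[(S)B] ⇒ [([B])B]   [S → [ B ]]
[([B])B] ⇒ [([S])B]   [B → S]
[([S])B] ⇒ [([[B]])B]   [S → [ B ]]
[([[B]])B] ⇒ [([[S]])B]   [B → S]
[([[S]])B] ⇒ [([[[]]])B]   [S → [ ]]
[([[[]]])B] ⇒ [([[[]]])()]   [B → ( )]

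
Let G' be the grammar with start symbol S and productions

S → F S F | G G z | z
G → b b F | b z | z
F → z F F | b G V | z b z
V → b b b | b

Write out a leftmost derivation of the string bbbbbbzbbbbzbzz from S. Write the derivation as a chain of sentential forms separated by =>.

S => GGz => bbFGz => bbbGVGz => bbbbbFVGz => bbbbbbGVVGz => bbbbbbzVVGz => bbbbbbzbVGz => bbbbbbzbbGz => bbbbbbzbbbbFz => bbbbbbzbbbbzbzz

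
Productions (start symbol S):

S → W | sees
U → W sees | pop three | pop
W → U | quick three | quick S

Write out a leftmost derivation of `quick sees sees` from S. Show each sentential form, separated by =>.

S => W => U => W sees => quick S sees => quick sees sees

S => W   [S → W]
W => U   [W → U]
U => W sees   [U → W sees]
W sees => quick S sees   [W → quick S]
quick S sees => quick sees sees   [S → sees]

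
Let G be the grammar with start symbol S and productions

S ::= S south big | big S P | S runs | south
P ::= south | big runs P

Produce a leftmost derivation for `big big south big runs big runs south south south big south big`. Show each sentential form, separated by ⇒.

S ⇒ S south big   [S ::= S south big]
S south big ⇒ S south big south big   [S ::= S south big]
S south big south big ⇒ big S P south big south big   [S ::= big S P]
big S P south big south big ⇒ big big S P P south big south big   [S ::= big S P]
big big S P P south big south big ⇒ big big south P P south big south big   [S ::= south]
big big south P P south big south big ⇒ big big south big runs P P south big south big   [P ::= big runs P]
big big south big runs P P south big south big ⇒ big big south big runs big runs P P south big south big   [P ::= big runs P]
big big south big runs big runs P P south big south big ⇒ big big south big runs big runs south P south big south big   [P ::= south]
big big south big runs big runs south P south big south big ⇒ big big south big runs big runs south south south big south big   [P ::= south]

S ⇒ S south big ⇒ S south big south big ⇒ big S P south big south big ⇒ big big S P P south big south big ⇒ big big south P P south big south big ⇒ big big south big runs P P south big south big ⇒ big big south big runs big runs P P south big south big ⇒ big big south big runs big runs south P south big south big ⇒ big big south big runs big runs south south south big south big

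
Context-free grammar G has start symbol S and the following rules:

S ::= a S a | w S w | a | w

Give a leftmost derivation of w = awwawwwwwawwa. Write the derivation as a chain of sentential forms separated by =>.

S => aSa   [S ::= a S a]
aSa => awSwa   [S ::= w S w]
awSwa => awwSwwa   [S ::= w S w]
awwSwwa => awwaSawwa   [S ::= a S a]
awwaSawwa => awwawSwawwa   [S ::= w S w]
awwawSwawwa => awwawwSwwawwa   [S ::= w S w]
awwawwSwwawwa => awwawwwwwawwa   [S ::= w]

S=>aSa=>awSwa=>awwSwwa=>awwaSawwa=>awwawSwawwa=>awwawwSwwawwa=>awwawwwwwawwa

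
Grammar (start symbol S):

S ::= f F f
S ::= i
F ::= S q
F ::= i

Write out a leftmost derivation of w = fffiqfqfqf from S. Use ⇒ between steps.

S ⇒ fFf ⇒ fSqf ⇒ ffFfqf ⇒ ffSqfqf ⇒ fffFfqfqf ⇒ fffSqfqfqf ⇒ fffiqfqfqf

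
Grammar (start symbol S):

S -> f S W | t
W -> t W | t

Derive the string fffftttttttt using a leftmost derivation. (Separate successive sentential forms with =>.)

S=>fSW=>ffSWW=>fffSWWW=>ffffSWWWW=>fffftWWWW=>ffffttWWWW=>fffftttWWWW=>ffffttttWWW=>fffftttttWWW=>ffffttttttWW=>fffftttttttW=>fffftttttttt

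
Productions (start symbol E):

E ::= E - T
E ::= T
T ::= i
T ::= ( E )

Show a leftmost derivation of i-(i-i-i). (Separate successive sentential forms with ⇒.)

E⇒E-T⇒T-T⇒i-T⇒i-(E)⇒i-(E-T)⇒i-(E-T-T)⇒i-(T-T-T)⇒i-(i-T-T)⇒i-(i-i-T)⇒i-(i-i-i)

E ⇒ E-T   [E ::= E - T]
E-T ⇒ T-T   [E ::= T]
T-T ⇒ i-T   [T ::= i]
i-T ⇒ i-(E)   [T ::= ( E )]
i-(E) ⇒ i-(E-T)   [E ::= E - T]
i-(E-T) ⇒ i-(E-T-T)   [E ::= E - T]
i-(E-T-T) ⇒ i-(T-T-T)   [E ::= T]
i-(T-T-T) ⇒ i-(i-T-T)   [T ::= i]
i-(i-T-T) ⇒ i-(i-i-T)   [T ::= i]
i-(i-i-T) ⇒ i-(i-i-i)   [T ::= i]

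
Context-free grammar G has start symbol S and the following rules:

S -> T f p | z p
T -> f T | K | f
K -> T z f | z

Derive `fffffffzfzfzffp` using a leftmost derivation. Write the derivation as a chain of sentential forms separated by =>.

S => Tfp   [S -> T f p]
Tfp => Kfp   [T -> K]
Kfp => Tzffp   [K -> T z f]
Tzffp => Kzffp   [T -> K]
Kzffp => Tzfzffp   [K -> T z f]
Tzfzffp => fTzfzffp   [T -> f T]
fTzfzffp => ffTzfzffp   [T -> f T]
ffTzfzffp => ffKzfzffp   [T -> K]
ffKzfzffp => ffTzfzfzffp   [K -> T z f]
ffTzfzfzffp => fffTzfzfzffp   [T -> f T]
fffTzfzfzffp => ffffTzfzfzffp   [T -> f T]
ffffTzfzfzffp => fffffTzfzfzffp   [T -> f T]
fffffTzfzfzffp => ffffffTzfzfzffp   [T -> f T]
ffffffTzfzfzffp => fffffffzfzfzffp   [T -> f]

S => Tfp => Kfp => Tzffp => Kzffp => Tzfzffp => fTzfzffp => ffTzfzffp => ffKzfzffp => ffTzfzfzffp => fffTzfzfzffp => ffffTzfzfzffp => fffffTzfzfzffp => ffffffTzfzfzffp => fffffffzfzfzffp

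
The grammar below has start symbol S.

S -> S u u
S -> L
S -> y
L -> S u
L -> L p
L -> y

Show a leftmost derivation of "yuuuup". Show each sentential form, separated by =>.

S => L   [S -> L]
L => Lp   [L -> L p]
Lp => Sup   [L -> S u]
Sup => Suuup   [S -> S u u]
Suuup => Luuup   [S -> L]
Luuup => Suuuup   [L -> S u]
Suuuup => yuuuup   [S -> y]

S => L => Lp => Sup => Suuup => Luuup => Suuuup => yuuuup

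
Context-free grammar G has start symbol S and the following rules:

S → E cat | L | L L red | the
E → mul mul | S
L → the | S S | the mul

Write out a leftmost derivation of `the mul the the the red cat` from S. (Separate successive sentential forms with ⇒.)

S ⇒ E cat   [S → E cat]
E cat ⇒ S cat   [E → S]
S cat ⇒ L L red cat   [S → L L red]
L L red cat ⇒ the mul L red cat   [L → the mul]
the mul L red cat ⇒ the mul S S red cat   [L → S S]
the mul S S red cat ⇒ the mul L S red cat   [S → L]
the mul L S red cat ⇒ the mul S S S red cat   [L → S S]
the mul S S S red cat ⇒ the mul the S S red cat   [S → the]
the mul the S S red cat ⇒ the mul the the S red cat   [S → the]
the mul the the S red cat ⇒ the mul the the L red cat   [S → L]
the mul the the L red cat ⇒ the mul the the the red cat   [L → the]

S ⇒ E cat ⇒ S cat ⇒ L L red cat ⇒ the mul L red cat ⇒ the mul S S red cat ⇒ the mul L S red cat ⇒ the mul S S S red cat ⇒ the mul the S S red cat ⇒ the mul the the S red cat ⇒ the mul the the L red cat ⇒ the mul the the the red cat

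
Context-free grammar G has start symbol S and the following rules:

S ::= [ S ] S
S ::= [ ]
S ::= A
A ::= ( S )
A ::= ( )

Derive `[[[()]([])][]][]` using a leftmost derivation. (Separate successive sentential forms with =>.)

S => [S]S => [[S]S]S => [[[S]S]S]S => [[[A]S]S]S => [[[()]S]S]S => [[[()]A]S]S => [[[()](S)]S]S => [[[()]([])]S]S => [[[()]([])][]]S => [[[()]([])][]][]

S => [S]S   [S ::= [ S ] S]
[S]S => [[S]S]S   [S ::= [ S ] S]
[[S]S]S => [[[S]S]S]S   [S ::= [ S ] S]
[[[S]S]S]S => [[[A]S]S]S   [S ::= A]
[[[A]S]S]S => [[[()]S]S]S   [A ::= ( )]
[[[()]S]S]S => [[[()]A]S]S   [S ::= A]
[[[()]A]S]S => [[[()](S)]S]S   [A ::= ( S )]
[[[()](S)]S]S => [[[()]([])]S]S   [S ::= [ ]]
[[[()]([])]S]S => [[[()]([])][]]S   [S ::= [ ]]
[[[()]([])][]]S => [[[()]([])][]][]   [S ::= [ ]]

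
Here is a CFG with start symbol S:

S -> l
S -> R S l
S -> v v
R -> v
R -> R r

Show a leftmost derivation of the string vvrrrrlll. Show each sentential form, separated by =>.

S=>RSl=>vSl=>vRSll=>vRrSll=>vRrrSll=>vRrrrSll=>vRrrrrSll=>vvrrrrSll=>vvrrrrlll

S => RSl   [S -> R S l]
RSl => vSl   [R -> v]
vSl => vRSll   [S -> R S l]
vRSll => vRrSll   [R -> R r]
vRrSll => vRrrSll   [R -> R r]
vRrrSll => vRrrrSll   [R -> R r]
vRrrrSll => vRrrrrSll   [R -> R r]
vRrrrrSll => vvrrrrSll   [R -> v]
vvrrrrSll => vvrrrrlll   [S -> l]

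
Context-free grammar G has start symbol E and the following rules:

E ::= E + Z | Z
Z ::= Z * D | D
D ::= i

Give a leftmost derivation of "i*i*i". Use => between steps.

E => Z   [E ::= Z]
Z => Z*D   [Z ::= Z * D]
Z*D => Z*D*D   [Z ::= Z * D]
Z*D*D => D*D*D   [Z ::= D]
D*D*D => i*D*D   [D ::= i]
i*D*D => i*i*D   [D ::= i]
i*i*D => i*i*i   [D ::= i]

E => Z => Z*D => Z*D*D => D*D*D => i*D*D => i*i*D => i*i*i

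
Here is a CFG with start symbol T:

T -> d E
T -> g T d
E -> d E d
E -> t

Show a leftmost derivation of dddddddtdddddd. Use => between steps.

T => dE => ddEd => dddEdd => ddddEddd => dddddEdddd => ddddddEddddd => dddddddEdddddd => dddddddtdddddd

T => dE   [T -> d E]
dE => ddEd   [E -> d E d]
ddEd => dddEdd   [E -> d E d]
dddEdd => ddddEddd   [E -> d E d]
ddddEddd => dddddEdddd   [E -> d E d]
dddddEdddd => ddddddEddddd   [E -> d E d]
ddddddEddddd => dddddddEdddddd   [E -> d E d]
dddddddEdddddd => dddddddtdddddd   [E -> t]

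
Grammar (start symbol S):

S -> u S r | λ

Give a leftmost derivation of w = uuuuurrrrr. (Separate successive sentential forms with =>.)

S => uSr   [S -> u S r]
uSr => uuSrr   [S -> u S r]
uuSrr => uuuSrrr   [S -> u S r]
uuuSrrr => uuuuSrrrr   [S -> u S r]
uuuuSrrrr => uuuuuSrrrrr   [S -> u S r]
uuuuuSrrrrr => uuuuurrrrr   [S -> λ]

S => uSr => uuSrr => uuuSrrr => uuuuSrrrr => uuuuuSrrrrr => uuuuurrrrr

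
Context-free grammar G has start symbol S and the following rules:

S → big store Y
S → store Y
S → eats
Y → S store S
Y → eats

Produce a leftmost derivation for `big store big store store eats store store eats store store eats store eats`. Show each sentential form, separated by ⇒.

S ⇒ big store Y ⇒ big store S store S ⇒ big store big store Y store S ⇒ big store big store S store S store S ⇒ big store big store store Y store S store S ⇒ big store big store store S store S store S store S ⇒ big store big store store eats store S store S store S ⇒ big store big store store eats store store Y store S store S ⇒ big store big store store eats store store eats store S store S ⇒ big store big store store eats store store eats store store Y store S ⇒ big store big store store eats store store eats store store eats store S ⇒ big store big store store eats store store eats store store eats store eats

S ⇒ big store Y   [S → big store Y]
big store Y ⇒ big store S store S   [Y → S store S]
big store S store S ⇒ big store big store Y store S   [S → big store Y]
big store big store Y store S ⇒ big store big store S store S store S   [Y → S store S]
big store big store S store S store S ⇒ big store big store store Y store S store S   [S → store Y]
big store big store store Y store S store S ⇒ big store big store store S store S store S store S   [Y → S store S]
big store big store store S store S store S store S ⇒ big store big store store eats store S store S store S   [S → eats]
big store big store store eats store S store S store S ⇒ big store big store store eats store store Y store S store S   [S → store Y]
big store big store store eats store store Y store S store S ⇒ big store big store store eats store store eats store S store S   [Y → eats]
big store big store store eats store store eats store S store S ⇒ big store big store store eats store store eats store store Y store S   [S → store Y]
big store big store store eats store store eats store store Y store S ⇒ big store big store store eats store store eats store store eats store S   [Y → eats]
big store big store store eats store store eats store store eats store S ⇒ big store big store store eats store store eats store store eats store eats   [S → eats]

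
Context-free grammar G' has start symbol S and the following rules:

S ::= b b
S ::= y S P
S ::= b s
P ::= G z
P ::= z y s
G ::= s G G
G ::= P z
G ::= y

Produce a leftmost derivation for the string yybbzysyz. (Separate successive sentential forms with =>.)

S => ySP   [S ::= y S P]
ySP => yySPP   [S ::= y S P]
yySPP => yybbPP   [S ::= b b]
yybbPP => yybbzysP   [P ::= z y s]
yybbzysP => yybbzysGz   [P ::= G z]
yybbzysGz => yybbzysyz   [G ::= y]

S => ySP => yySPP => yybbPP => yybbzysP => yybbzysGz => yybbzysyz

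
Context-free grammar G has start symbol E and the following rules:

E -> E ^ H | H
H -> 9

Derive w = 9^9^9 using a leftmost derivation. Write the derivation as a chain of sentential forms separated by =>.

E => E^H => E^H^H => H^H^H => 9^H^H => 9^9^H => 9^9^9

E => E^H   [E -> E ^ H]
E^H => E^H^H   [E -> E ^ H]
E^H^H => H^H^H   [E -> H]
H^H^H => 9^H^H   [H -> 9]
9^H^H => 9^9^H   [H -> 9]
9^9^H => 9^9^9   [H -> 9]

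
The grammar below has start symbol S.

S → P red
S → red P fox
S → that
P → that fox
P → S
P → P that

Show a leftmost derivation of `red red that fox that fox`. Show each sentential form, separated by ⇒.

S ⇒ red P fox ⇒ red P that fox ⇒ red S that fox ⇒ red red P fox that fox ⇒ red red S fox that fox ⇒ red red that fox that fox

S ⇒ red P fox   [S → red P fox]
red P fox ⇒ red P that fox   [P → P that]
red P that fox ⇒ red S that fox   [P → S]
red S that fox ⇒ red red P fox that fox   [S → red P fox]
red red P fox that fox ⇒ red red S fox that fox   [P → S]
red red S fox that fox ⇒ red red that fox that fox   [S → that]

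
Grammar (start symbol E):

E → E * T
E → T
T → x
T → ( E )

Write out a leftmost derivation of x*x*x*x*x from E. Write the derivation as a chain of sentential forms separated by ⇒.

E ⇒ E*T ⇒ E*T*T ⇒ E*T*T*T ⇒ E*T*T*T*T ⇒ T*T*T*T*T ⇒ x*T*T*T*T ⇒ x*x*T*T*T ⇒ x*x*x*T*T ⇒ x*x*x*x*T ⇒ x*x*x*x*x

E ⇒ E*T   [E → E * T]
E*T ⇒ E*T*T   [E → E * T]
E*T*T ⇒ E*T*T*T   [E → E * T]
E*T*T*T ⇒ E*T*T*T*T   [E → E * T]
E*T*T*T*T ⇒ T*T*T*T*T   [E → T]
T*T*T*T*T ⇒ x*T*T*T*T   [T → x]
x*T*T*T*T ⇒ x*x*T*T*T   [T → x]
x*x*T*T*T ⇒ x*x*x*T*T   [T → x]
x*x*x*T*T ⇒ x*x*x*x*T   [T → x]
x*x*x*x*T ⇒ x*x*x*x*x   [T → x]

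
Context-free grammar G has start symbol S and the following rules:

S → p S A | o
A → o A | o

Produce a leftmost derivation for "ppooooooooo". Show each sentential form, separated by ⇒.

S⇒pSA⇒ppSAA⇒ppoAA⇒ppooAA⇒ppoooAA⇒ppooooAA⇒ppoooooAA⇒ppooooooAA⇒ppoooooooA⇒ppooooooooA⇒ppooooooooo

S ⇒ pSA   [S → p S A]
pSA ⇒ ppSAA   [S → p S A]
ppSAA ⇒ ppoAA   [S → o]
ppoAA ⇒ ppooAA   [A → o A]
ppooAA ⇒ ppoooAA   [A → o A]
ppoooAA ⇒ ppooooAA   [A → o A]
ppooooAA ⇒ ppoooooAA   [A → o A]
ppoooooAA ⇒ ppooooooAA   [A → o A]
ppooooooAA ⇒ ppoooooooA   [A → o]
ppoooooooA ⇒ ppooooooooA   [A → o A]
ppooooooooA ⇒ ppooooooooo   [A → o]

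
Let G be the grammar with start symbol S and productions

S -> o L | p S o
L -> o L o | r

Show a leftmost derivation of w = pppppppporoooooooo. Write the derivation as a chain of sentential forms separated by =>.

S => pSo   [S -> p S o]
pSo => ppSoo   [S -> p S o]
ppSoo => pppSooo   [S -> p S o]
pppSooo => ppppSoooo   [S -> p S o]
ppppSoooo => pppppSooooo   [S -> p S o]
pppppSooooo => ppppppSoooooo   [S -> p S o]
ppppppSoooooo => pppppppSooooooo   [S -> p S o]
pppppppSooooooo => ppppppppSoooooooo   [S -> p S o]
ppppppppSoooooooo => ppppppppoLoooooooo   [S -> o L]
ppppppppoLoooooooo => pppppppporoooooooo   [L -> r]

S => pSo => ppSoo => pppSooo => ppppSoooo => pppppSooooo => ppppppSoooooo => pppppppSooooooo => ppppppppSoooooooo => ppppppppoLoooooooo => pppppppporoooooooo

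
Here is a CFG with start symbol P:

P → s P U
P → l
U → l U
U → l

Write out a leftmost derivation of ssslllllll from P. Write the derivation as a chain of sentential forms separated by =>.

P => sPU => ssPUU => sssPUUU => ssslUUU => sssllUUU => ssslllUU => sssllllUU => ssslllllUU => sssllllllU => ssslllllll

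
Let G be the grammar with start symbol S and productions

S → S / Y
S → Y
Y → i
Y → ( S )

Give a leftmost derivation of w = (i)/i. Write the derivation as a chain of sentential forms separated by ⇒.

S ⇒ S/Y ⇒ Y/Y ⇒ (S)/Y ⇒ (Y)/Y ⇒ (i)/Y ⇒ (i)/i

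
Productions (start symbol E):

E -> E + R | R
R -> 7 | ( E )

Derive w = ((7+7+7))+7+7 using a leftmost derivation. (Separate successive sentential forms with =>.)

E => E+R => E+R+R => R+R+R => (E)+R+R => (R)+R+R => ((E))+R+R => ((E+R))+R+R => ((E+R+R))+R+R => ((R+R+R))+R+R => ((7+R+R))+R+R => ((7+7+R))+R+R => ((7+7+7))+R+R => ((7+7+7))+7+R => ((7+7+7))+7+7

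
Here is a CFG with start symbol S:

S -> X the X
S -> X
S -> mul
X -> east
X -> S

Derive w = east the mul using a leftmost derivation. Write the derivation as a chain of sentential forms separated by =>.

S => X the X => east the X => east the S => east the mul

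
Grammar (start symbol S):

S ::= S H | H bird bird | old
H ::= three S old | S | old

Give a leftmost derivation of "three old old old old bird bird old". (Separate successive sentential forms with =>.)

S => S H => H bird bird H => three S old bird bird H => three S H old bird bird H => three old H old bird bird H => three old S old bird bird H => three old S H old bird bird H => three old old H old bird bird H => three old old old old bird bird H => three old old old old bird bird old

S => S H   [S ::= S H]
S H => H bird bird H   [S ::= H bird bird]
H bird bird H => three S old bird bird H   [H ::= three S old]
three S old bird bird H => three S H old bird bird H   [S ::= S H]
three S H old bird bird H => three old H old bird bird H   [S ::= old]
three old H old bird bird H => three old S old bird bird H   [H ::= S]
three old S old bird bird H => three old S H old bird bird H   [S ::= S H]
three old S H old bird bird H => three old old H old bird bird H   [S ::= old]
three old old H old bird bird H => three old old old old bird bird H   [H ::= old]
three old old old old bird bird H => three old old old old bird bird old   [H ::= old]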